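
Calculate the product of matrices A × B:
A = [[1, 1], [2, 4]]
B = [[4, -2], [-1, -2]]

Matrix multiplication:
C[0][0] = 1×4 + 1×-1 = 3
C[0][1] = 1×-2 + 1×-2 = -4
C[1][0] = 2×4 + 4×-1 = 4
C[1][1] = 2×-2 + 4×-2 = -12
Result: [[3, -4], [4, -12]]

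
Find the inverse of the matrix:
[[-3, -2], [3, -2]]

For [[a,b],[c,d]], inverse = (1/det)·[[d,-b],[-c,a]]
det = (-3)(-2) - (-2)(3) = 6 - -6 = 12
Inverse = (1/12)·[[-2, 2], [-3, -3]]
= [[-1/6, 1/6], [-1/4, -1/4]]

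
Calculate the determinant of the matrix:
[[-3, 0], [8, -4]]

For a 2×2 matrix [[a, b], [c, d]], det = ad - bc
det = (-3)(-4) - (0)(8) = 12 - 0 = 12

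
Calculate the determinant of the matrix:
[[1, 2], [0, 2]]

For a 2×2 matrix [[a, b], [c, d]], det = ad - bc
det = (1)(2) - (2)(0) = 2 - 0 = 2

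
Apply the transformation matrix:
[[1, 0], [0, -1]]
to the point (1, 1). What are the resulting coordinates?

Matrix multiplication:
[[1, 0], [0, -1]] × [1, 1]ᵀ
= [(1)(1) + (0)(1), (0)(1) + (-1)(1)]ᵀ
= [1, -1]ᵀ
Result: (1, -1)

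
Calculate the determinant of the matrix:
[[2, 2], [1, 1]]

For a 2×2 matrix [[a, b], [c, d]], det = ad - bc
det = (2)(1) - (2)(1) = 2 - 2 = 0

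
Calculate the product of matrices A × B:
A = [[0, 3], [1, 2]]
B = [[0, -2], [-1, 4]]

Matrix multiplication:
C[0][0] = 0×0 + 3×-1 = -3
C[0][1] = 0×-2 + 3×4 = 12
C[1][0] = 1×0 + 2×-1 = -2
C[1][1] = 1×-2 + 2×4 = 6
Result: [[-3, 12], [-2, 6]]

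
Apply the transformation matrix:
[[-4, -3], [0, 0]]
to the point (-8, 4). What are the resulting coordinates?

Matrix multiplication:
[[-4, -3], [0, 0]] × [-8, 4]ᵀ
= [(-4)(-8) + (-3)(4), (0)(-8) + (0)(4)]ᵀ
= [20, 0]ᵀ
Result: (20, 0)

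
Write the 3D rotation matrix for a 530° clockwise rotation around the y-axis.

Rotation matrix for clockwise 530° around y-axis:
A clockwise rotation by 530° is a counterclockwise rotation by -530°.
cos(-530°) = -0.9848, sin(-530°) = -0.1736
Result: [[-0.9848, 0, -0.1736], [0, 1, 0], [0.1736, 0, -0.9848]]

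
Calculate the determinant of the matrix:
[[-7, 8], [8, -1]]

For a 2×2 matrix [[a, b], [c, d]], det = ad - bc
det = (-7)(-1) - (8)(8) = 7 - 64 = -57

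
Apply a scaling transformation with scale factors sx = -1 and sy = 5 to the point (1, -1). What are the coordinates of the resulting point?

Scaling matrix:
[[-1, 0], [0, 5]]
Result: (1 × -1, -1 × 5) = (-1, -5)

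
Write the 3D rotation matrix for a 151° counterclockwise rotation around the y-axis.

Rotation matrix for counterclockwise 151° around y-axis:
cos(151°) = -0.8746, sin(151°) = 0.4848
Result: [[-0.8746, 0, 0.4848], [0, 1, 0], [-0.4848, 0, -0.8746]]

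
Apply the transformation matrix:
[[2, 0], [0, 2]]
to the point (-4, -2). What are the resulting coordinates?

Matrix multiplication:
[[2, 0], [0, 2]] × [-4, -2]ᵀ
= [(2)(-4) + (0)(-2), (0)(-4) + (2)(-2)]ᵀ
= [-8, -4]ᵀ
Result: (-8, -4)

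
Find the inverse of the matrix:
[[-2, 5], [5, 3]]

For [[a,b],[c,d]], inverse = (1/det)·[[d,-b],[-c,a]]
det = (-2)(3) - (5)(5) = -6 - 25 = -31
Inverse = (1/-31)·[[3, -5], [-5, -2]]
= [[-3/31, 5/31], [5/31, 2/31]]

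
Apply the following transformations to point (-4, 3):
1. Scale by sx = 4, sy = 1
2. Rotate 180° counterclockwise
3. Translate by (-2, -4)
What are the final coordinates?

Step 1: Scale → (-16, 3)
Step 2: Rotate 180° → (16, -3)
Step 3: Translate → (14, -7)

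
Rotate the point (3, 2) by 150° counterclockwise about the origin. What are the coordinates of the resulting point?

Rotation matrix for 150°: [[cos 150°, -sin 150°], [sin 150°, cos 150°]] ≈ [[-0.866025, -0.500000], [0.500000, -0.866025]]
[[-0.866025, -0.500000], [0.500000, -0.866025]] × [3, 2]ᵀ ≈ [-3.5981, -0.2321]ᵀ
Result: (-3.5981, -0.2321)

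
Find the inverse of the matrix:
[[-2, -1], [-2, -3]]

For [[a,b],[c,d]], inverse = (1/det)·[[d,-b],[-c,a]]
det = (-2)(-3) - (-1)(-2) = 6 - 2 = 4
Inverse = (1/4)·[[-3, 1], [2, -2]]
= [[-3/4, 1/4], [1/2, -1/2]]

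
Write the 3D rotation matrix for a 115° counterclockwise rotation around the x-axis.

Rotation matrix for counterclockwise 115° around x-axis:
cos(115°) = -0.4226, sin(115°) = 0.9063
Result: [[1, 0, 0], [0, -0.4226, -0.9063], [0, 0.9063, -0.4226]]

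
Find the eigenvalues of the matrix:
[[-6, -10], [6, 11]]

Characteristic equation: det(A - λI) = 0
λ² - (trace)λ + (det) = 0
trace = -6 + 11 = 5, det = (-6)(11) - (-10)(6) = -6
λ² - (5)λ + (-6) = 0
λ = (5 ± √((5)² - 4·(-6))) / 2 = (5 ± √49) / 2
Solving: λ = -1, 6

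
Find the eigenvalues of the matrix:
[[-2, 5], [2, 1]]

Characteristic equation: det(A - λI) = 0
λ² - (trace)λ + (det) = 0
trace = -2 + 1 = -1, det = (-2)(1) - (5)(2) = -12
λ² - (-1)λ + (-12) = 0
λ = (-1 ± √((-1)² - 4·(-12))) / 2 = (-1 ± √49) / 2
Solving: λ = -4, 3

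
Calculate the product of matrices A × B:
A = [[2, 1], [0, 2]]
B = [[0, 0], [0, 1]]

Matrix multiplication:
C[0][0] = 2×0 + 1×0 = 0
C[0][1] = 2×0 + 1×1 = 1
C[1][0] = 0×0 + 2×0 = 0
C[1][1] = 0×0 + 2×1 = 2
Result: [[0, 1], [0, 2]]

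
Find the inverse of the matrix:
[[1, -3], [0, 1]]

For [[a,b],[c,d]], inverse = (1/det)·[[d,-b],[-c,a]]
det = (1)(1) - (-3)(0) = 1 - 0 = 1
Inverse = [[1, 3], [0, 1]]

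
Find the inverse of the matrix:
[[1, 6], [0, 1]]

For [[a,b],[c,d]], inverse = (1/det)·[[d,-b],[-c,a]]
det = (1)(1) - (6)(0) = 1 - 0 = 1
Inverse = [[1, -6], [0, 1]]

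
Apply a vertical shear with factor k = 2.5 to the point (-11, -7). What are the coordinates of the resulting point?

Shear matrix for vertical shear with factor k = 2.5:
[[1, 0], [2.50, 1]]
Result: (-11, -7) → (-11, -34.5)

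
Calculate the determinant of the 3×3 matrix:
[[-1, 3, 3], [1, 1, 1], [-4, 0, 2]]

Expansion along first row:
det = -1·det([[1,1],[0,2]]) - 3·det([[1,1],[-4,2]]) + 3·det([[1,1],[-4,0]])
    = -1·(1·2 - 1·0) - 3·(1·2 - 1·-4) + 3·(1·0 - 1·-4)
    = -1·2 - 3·6 + 3·4
    = -2 + -18 + 12 = -8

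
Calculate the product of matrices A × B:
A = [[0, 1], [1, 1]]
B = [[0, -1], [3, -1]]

Matrix multiplication:
C[0][0] = 0×0 + 1×3 = 3
C[0][1] = 0×-1 + 1×-1 = -1
C[1][0] = 1×0 + 1×3 = 3
C[1][1] = 1×-1 + 1×-1 = -2
Result: [[3, -1], [3, -2]]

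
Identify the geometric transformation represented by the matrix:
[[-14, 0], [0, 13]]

This matrix represents: non-uniform scaling by sx = -14, sy = 13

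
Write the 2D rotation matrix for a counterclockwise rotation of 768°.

Rotation matrix formula: [[cos θ, -sin θ], [sin θ, cos θ]]
For θ = 768°:
cos(768°) = 0.6691
sin(768°) = 0.7431
Result: [[0.6691, -0.7431], [0.7431, 0.6691]]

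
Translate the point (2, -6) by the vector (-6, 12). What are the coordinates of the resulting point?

Translation by (-6, 12) (homogeneous matrix [[1, 0, -6], [0, 1, 12], [0, 0, 1]]):
x' = 2 + -6 = -4
y' = -6 + 12 = 6
Result: (-4, 6)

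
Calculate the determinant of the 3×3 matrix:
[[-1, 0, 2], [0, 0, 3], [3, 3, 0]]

Expansion along first row:
det = -1·det([[0,3],[3,0]]) - 0·det([[0,3],[3,0]]) + 2·det([[0,0],[3,3]])
    = -1·(0·0 - 3·3) - 0·(0·0 - 3·3) + 2·(0·3 - 0·3)
    = -1·-9 - 0·-9 + 2·0
    = 9 + 0 + 0 = 9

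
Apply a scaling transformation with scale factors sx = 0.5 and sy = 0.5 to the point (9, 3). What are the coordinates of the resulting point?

Scaling matrix:
[[0.50, 0], [0, 0.50]]
Result: (9 × 0.5, 3 × 0.5) = (4.5, 1.5)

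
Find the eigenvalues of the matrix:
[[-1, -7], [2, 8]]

Characteristic equation: det(A - λI) = 0
λ² - (trace)λ + (det) = 0
trace = -1 + 8 = 7, det = (-1)(8) - (-7)(2) = 6
λ² - (7)λ + (6) = 0
λ = (7 ± √((7)² - 4·(6))) / 2 = (7 ± √25) / 2
Solving: λ = 1, 6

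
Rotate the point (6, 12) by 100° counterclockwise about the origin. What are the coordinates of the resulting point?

Rotation matrix for 100°: [[cos 100°, -sin 100°], [sin 100°, cos 100°]] ≈ [[-0.173648, -0.984808], [0.984808, -0.173648]]
[[-0.173648, -0.984808], [0.984808, -0.173648]] × [6, 12]ᵀ ≈ [-12.8596, 3.8251]ᵀ
Result: (-12.8596, 3.8251)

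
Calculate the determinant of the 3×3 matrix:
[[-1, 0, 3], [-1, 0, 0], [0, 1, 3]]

Expansion along first row:
det = -1·det([[0,0],[1,3]]) - 0·det([[-1,0],[0,3]]) + 3·det([[-1,0],[0,1]])
    = -1·(0·3 - 0·1) - 0·(-1·3 - 0·0) + 3·(-1·1 - 0·0)
    = -1·0 - 0·-3 + 3·-1
    = 0 + 0 + -3 = -3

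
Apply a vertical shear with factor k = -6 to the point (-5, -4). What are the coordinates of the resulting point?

Shear matrix for vertical shear with factor k = -6:
[[1, 0], [-6, 1]]
Result: (-5, -4) → (-5, 26)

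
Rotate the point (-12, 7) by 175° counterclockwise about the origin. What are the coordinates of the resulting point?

Rotation matrix for 175°: [[cos 175°, -sin 175°], [sin 175°, cos 175°]] ≈ [[-0.996195, -0.087156], [0.087156, -0.996195]]
[[-0.996195, -0.087156], [0.087156, -0.996195]] × [-12, 7]ᵀ ≈ [11.3442, -8.0192]ᵀ
Result: (11.3442, -8.0192)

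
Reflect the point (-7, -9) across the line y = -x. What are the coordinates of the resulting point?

Reflection across line y = -x: (-7, -9) → (9, 7)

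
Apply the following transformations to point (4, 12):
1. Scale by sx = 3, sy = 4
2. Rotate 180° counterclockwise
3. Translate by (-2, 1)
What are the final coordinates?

Step 1: Scale → (12, 48)
Step 2: Rotate 180° → (-12, -48)
Step 3: Translate → (-14, -47)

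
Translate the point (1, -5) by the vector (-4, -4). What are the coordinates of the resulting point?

Translation by (-4, -4) (homogeneous matrix [[1, 0, -4], [0, 1, -4], [0, 0, 1]]):
x' = 1 + -4 = -3
y' = -5 + -4 = -9
Result: (-3, -9)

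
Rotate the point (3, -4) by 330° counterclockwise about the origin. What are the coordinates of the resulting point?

Rotation matrix for 330°: [[cos 330°, -sin 330°], [sin 330°, cos 330°]] ≈ [[0.866025, 0.500000], [-0.500000, 0.866025]]
[[0.866025, 0.500000], [-0.500000, 0.866025]] × [3, -4]ᵀ ≈ [0.5981, -4.9641]ᵀ
Result: (0.5981, -4.9641)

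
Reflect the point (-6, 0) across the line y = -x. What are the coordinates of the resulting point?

Reflection across line y = -x: (-6, 0) → (0, 6)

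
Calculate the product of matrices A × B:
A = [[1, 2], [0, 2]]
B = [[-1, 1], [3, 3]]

Matrix multiplication:
C[0][0] = 1×-1 + 2×3 = 5
C[0][1] = 1×1 + 2×3 = 7
C[1][0] = 0×-1 + 2×3 = 6
C[1][1] = 0×1 + 2×3 = 6
Result: [[5, 7], [6, 6]]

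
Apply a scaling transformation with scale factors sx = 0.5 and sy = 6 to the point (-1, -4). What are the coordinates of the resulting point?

Scaling matrix:
[[0.50, 0], [0, 6]]
Result: (-1 × 0.5, -4 × 6) = (-0.5, -24)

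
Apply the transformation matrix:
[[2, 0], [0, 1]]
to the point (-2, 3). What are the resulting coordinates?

Matrix multiplication:
[[2, 0], [0, 1]] × [-2, 3]ᵀ
= [(2)(-2) + (0)(3), (0)(-2) + (1)(3)]ᵀ
= [-4, 3]ᵀ
Result: (-4, 3)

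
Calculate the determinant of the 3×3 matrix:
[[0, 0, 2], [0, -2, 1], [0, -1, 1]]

Expansion along first row:
det = 0·det([[-2,1],[-1,1]]) - 0·det([[0,1],[0,1]]) + 2·det([[0,-2],[0,-1]])
    = 0·(-2·1 - 1·-1) - 0·(0·1 - 1·0) + 2·(0·-1 - -2·0)
    = 0·-1 - 0·0 + 2·0
    = 0 + 0 + 0 = 0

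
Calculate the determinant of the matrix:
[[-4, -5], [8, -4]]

For a 2×2 matrix [[a, b], [c, d]], det = ad - bc
det = (-4)(-4) - (-5)(8) = 16 - -40 = 56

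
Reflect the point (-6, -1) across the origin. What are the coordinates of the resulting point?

Reflection across origin: (-6, -1) → (6, 1)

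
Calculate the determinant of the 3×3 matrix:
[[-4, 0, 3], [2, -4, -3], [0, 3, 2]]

Expansion along first row:
det = -4·det([[-4,-3],[3,2]]) - 0·det([[2,-3],[0,2]]) + 3·det([[2,-4],[0,3]])
    = -4·(-4·2 - -3·3) - 0·(2·2 - -3·0) + 3·(2·3 - -4·0)
    = -4·1 - 0·4 + 3·6
    = -4 + 0 + 18 = 14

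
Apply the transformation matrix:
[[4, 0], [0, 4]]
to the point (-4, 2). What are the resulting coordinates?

Matrix multiplication:
[[4, 0], [0, 4]] × [-4, 2]ᵀ
= [(4)(-4) + (0)(2), (0)(-4) + (4)(2)]ᵀ
= [-16, 8]ᵀ
Result: (-16, 8)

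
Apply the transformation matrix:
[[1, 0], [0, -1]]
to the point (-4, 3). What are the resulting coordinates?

Matrix multiplication:
[[1, 0], [0, -1]] × [-4, 3]ᵀ
= [(1)(-4) + (0)(3), (0)(-4) + (-1)(3)]ᵀ
= [-4, -3]ᵀ
Result: (-4, -3)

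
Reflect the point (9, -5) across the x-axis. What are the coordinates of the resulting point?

Reflection across x-axis: (9, -5) → (9, 5)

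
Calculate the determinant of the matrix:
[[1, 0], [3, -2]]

For a 2×2 matrix [[a, b], [c, d]], det = ad - bc
det = (1)(-2) - (0)(3) = -2 - 0 = -2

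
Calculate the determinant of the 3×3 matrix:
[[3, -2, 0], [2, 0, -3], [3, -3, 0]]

Expansion along first row:
det = 3·det([[0,-3],[-3,0]]) - -2·det([[2,-3],[3,0]]) + 0·det([[2,0],[3,-3]])
    = 3·(0·0 - -3·-3) - -2·(2·0 - -3·3) + 0·(2·-3 - 0·3)
    = 3·-9 - -2·9 + 0·-6
    = -27 + 18 + 0 = -9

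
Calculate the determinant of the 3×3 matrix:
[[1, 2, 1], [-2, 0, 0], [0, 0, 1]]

Expansion along first row:
det = 1·det([[0,0],[0,1]]) - 2·det([[-2,0],[0,1]]) + 1·det([[-2,0],[0,0]])
    = 1·(0·1 - 0·0) - 2·(-2·1 - 0·0) + 1·(-2·0 - 0·0)
    = 1·0 - 2·-2 + 1·0
    = 0 + 4 + 0 = 4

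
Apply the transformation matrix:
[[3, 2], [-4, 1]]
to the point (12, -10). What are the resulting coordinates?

Matrix multiplication:
[[3, 2], [-4, 1]] × [12, -10]ᵀ
= [(3)(12) + (2)(-10), (-4)(12) + (1)(-10)]ᵀ
= [16, -58]ᵀ
Result: (16, -58)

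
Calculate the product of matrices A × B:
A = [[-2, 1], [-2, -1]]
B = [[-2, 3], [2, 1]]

Matrix multiplication:
C[0][0] = -2×-2 + 1×2 = 6
C[0][1] = -2×3 + 1×1 = -5
C[1][0] = -2×-2 + -1×2 = 2
C[1][1] = -2×3 + -1×1 = -7
Result: [[6, -5], [2, -7]]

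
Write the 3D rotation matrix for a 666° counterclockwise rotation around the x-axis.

Rotation matrix for counterclockwise 666° around x-axis:
cos(666°) = 0.5878, sin(666°) = -0.8090
Result: [[1, 0, 0], [0, 0.5878, 0.8090], [0, -0.8090, 0.5878]]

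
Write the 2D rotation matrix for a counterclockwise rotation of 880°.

Rotation matrix formula: [[cos θ, -sin θ], [sin θ, cos θ]]
For θ = 880°:
cos(880°) = -0.9397
sin(880°) = 0.3420
Result: [[-0.9397, -0.3420], [0.3420, -0.9397]]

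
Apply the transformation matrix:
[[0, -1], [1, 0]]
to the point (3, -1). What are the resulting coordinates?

Matrix multiplication:
[[0, -1], [1, 0]] × [3, -1]ᵀ
= [(0)(3) + (-1)(-1), (1)(3) + (0)(-1)]ᵀ
= [1, 3]ᵀ
Result: (1, 3)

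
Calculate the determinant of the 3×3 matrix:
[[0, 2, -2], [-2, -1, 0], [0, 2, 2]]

Expansion along first row:
det = 0·det([[-1,0],[2,2]]) - 2·det([[-2,0],[0,2]]) + -2·det([[-2,-1],[0,2]])
    = 0·(-1·2 - 0·2) - 2·(-2·2 - 0·0) + -2·(-2·2 - -1·0)
    = 0·-2 - 2·-4 + -2·-4
    = 0 + 8 + 8 = 16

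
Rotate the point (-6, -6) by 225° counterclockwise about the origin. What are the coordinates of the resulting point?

Rotation matrix for 225°: [[cos 225°, -sin 225°], [sin 225°, cos 225°]] ≈ [[-0.707107, 0.707107], [-0.707107, -0.707107]]
[[-0.707107, 0.707107], [-0.707107, -0.707107]] × [-6, -6]ᵀ ≈ [0, 8.4853]ᵀ
Result: (0, 8.4853)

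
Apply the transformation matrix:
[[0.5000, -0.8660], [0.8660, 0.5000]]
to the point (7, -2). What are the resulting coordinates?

Matrix multiplication:
[[0.5000, -0.8660], [0.8660, 0.5000]] × [7, -2]ᵀ
= [(0.5000)(7) + (-0.8660)(-2), (0.8660)(7) + (0.5000)(-2)]ᵀ
= [5.2320, 5.0620]ᵀ
Result: (5.2320, 5.0620)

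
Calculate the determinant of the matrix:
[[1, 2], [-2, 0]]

For a 2×2 matrix [[a, b], [c, d]], det = ad - bc
det = (1)(0) - (2)(-2) = 0 - -4 = 4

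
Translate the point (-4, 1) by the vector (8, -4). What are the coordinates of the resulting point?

Translation by (8, -4) (homogeneous matrix [[1, 0, 8], [0, 1, -4], [0, 0, 1]]):
x' = -4 + 8 = 4
y' = 1 + -4 = -3
Result: (4, -3)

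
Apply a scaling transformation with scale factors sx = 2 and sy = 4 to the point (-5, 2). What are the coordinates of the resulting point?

Scaling matrix:
[[2, 0], [0, 4]]
Result: (-5 × 2, 2 × 4) = (-10, 8)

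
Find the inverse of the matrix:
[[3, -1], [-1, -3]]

For [[a,b],[c,d]], inverse = (1/det)·[[d,-b],[-c,a]]
det = (3)(-3) - (-1)(-1) = -9 - 1 = -10
Inverse = (1/-10)·[[-3, 1], [1, 3]]
= [[3/10, -1/10], [-1/10, -3/10]]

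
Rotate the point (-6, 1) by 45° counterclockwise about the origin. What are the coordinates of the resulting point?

Rotation matrix for 45°: [[cos 45°, -sin 45°], [sin 45°, cos 45°]] ≈ [[0.707107, -0.707107], [0.707107, 0.707107]]
[[0.707107, -0.707107], [0.707107, 0.707107]] × [-6, 1]ᵀ ≈ [-4.9497, -3.5355]ᵀ
Result: (-4.9497, -3.5355)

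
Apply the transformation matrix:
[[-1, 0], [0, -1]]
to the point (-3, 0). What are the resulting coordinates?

Matrix multiplication:
[[-1, 0], [0, -1]] × [-3, 0]ᵀ
= [(-1)(-3) + (0)(0), (0)(-3) + (-1)(0)]ᵀ
= [3, 0]ᵀ
Result: (3, 0)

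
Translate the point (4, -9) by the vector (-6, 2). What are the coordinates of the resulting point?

Translation by (-6, 2) (homogeneous matrix [[1, 0, -6], [0, 1, 2], [0, 0, 1]]):
x' = 4 + -6 = -2
y' = -9 + 2 = -7
Result: (-2, -7)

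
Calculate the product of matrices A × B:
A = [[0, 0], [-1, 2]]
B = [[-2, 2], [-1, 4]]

Matrix multiplication:
C[0][0] = 0×-2 + 0×-1 = 0
C[0][1] = 0×2 + 0×4 = 0
C[1][0] = -1×-2 + 2×-1 = 0
C[1][1] = -1×2 + 2×4 = 6
Result: [[0, 0], [0, 6]]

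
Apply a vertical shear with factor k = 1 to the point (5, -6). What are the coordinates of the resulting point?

Shear matrix for vertical shear with factor k = 1:
[[1, 0], [1, 1]]
Result: (5, -6) → (5, -1)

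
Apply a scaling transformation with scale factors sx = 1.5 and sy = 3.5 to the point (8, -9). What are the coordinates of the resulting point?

Scaling matrix:
[[1.50, 0], [0, 3.50]]
Result: (8 × 1.5, -9 × 3.5) = (12, -31.5)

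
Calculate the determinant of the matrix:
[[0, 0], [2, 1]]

For a 2×2 matrix [[a, b], [c, d]], det = ad - bc
det = (0)(1) - (0)(2) = 0 - 0 = 0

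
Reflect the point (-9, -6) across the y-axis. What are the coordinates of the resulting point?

Reflection across y-axis: (-9, -6) → (9, -6)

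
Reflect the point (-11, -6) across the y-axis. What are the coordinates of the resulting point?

Reflection across y-axis: (-11, -6) → (11, -6)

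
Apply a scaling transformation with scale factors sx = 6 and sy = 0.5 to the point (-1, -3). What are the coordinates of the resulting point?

Scaling matrix:
[[6, 0], [0, 0.50]]
Result: (-1 × 6, -3 × 0.5) = (-6, -1.5)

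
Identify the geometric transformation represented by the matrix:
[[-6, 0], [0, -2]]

This matrix represents: non-uniform scaling by sx = -6, sy = -2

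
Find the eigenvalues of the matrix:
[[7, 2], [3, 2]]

Characteristic equation: det(A - λI) = 0
λ² - (trace)λ + (det) = 0
trace = 7 + 2 = 9, det = (7)(2) - (2)(3) = 8
λ² - (9)λ + (8) = 0
λ = (9 ± √((9)² - 4·(8))) / 2 = (9 ± √49) / 2
Solving: λ = 1, 8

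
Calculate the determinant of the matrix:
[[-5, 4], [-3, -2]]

For a 2×2 matrix [[a, b], [c, d]], det = ad - bc
det = (-5)(-2) - (4)(-3) = 10 - -12 = 22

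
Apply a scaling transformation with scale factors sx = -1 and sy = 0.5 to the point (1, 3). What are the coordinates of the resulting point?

Scaling matrix:
[[-1, 0], [0, 0.50]]
Result: (1 × -1, 3 × 0.5) = (-1, 1.5)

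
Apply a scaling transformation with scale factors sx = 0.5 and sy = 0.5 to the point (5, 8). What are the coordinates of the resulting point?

Scaling matrix:
[[0.50, 0], [0, 0.50]]
Result: (5 × 0.5, 8 × 0.5) = (2.5, 4)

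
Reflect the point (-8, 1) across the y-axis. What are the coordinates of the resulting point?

Reflection across y-axis: (-8, 1) → (8, 1)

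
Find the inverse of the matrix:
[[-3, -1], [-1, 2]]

For [[a,b],[c,d]], inverse = (1/det)·[[d,-b],[-c,a]]
det = (-3)(2) - (-1)(-1) = -6 - 1 = -7
Inverse = (1/-7)·[[2, 1], [1, -3]]
= [[-2/7, -1/7], [-1/7, 3/7]]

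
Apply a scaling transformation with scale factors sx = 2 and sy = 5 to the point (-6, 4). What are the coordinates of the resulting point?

Scaling matrix:
[[2, 0], [0, 5]]
Result: (-6 × 2, 4 × 5) = (-12, 20)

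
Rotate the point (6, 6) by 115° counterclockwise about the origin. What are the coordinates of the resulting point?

Rotation matrix for 115°: [[cos 115°, -sin 115°], [sin 115°, cos 115°]] ≈ [[-0.422618, -0.906308], [0.906308, -0.422618]]
[[-0.422618, -0.906308], [0.906308, -0.422618]] × [6, 6]ᵀ ≈ [-7.9736, 2.9021]ᵀ
Result: (-7.9736, 2.9021)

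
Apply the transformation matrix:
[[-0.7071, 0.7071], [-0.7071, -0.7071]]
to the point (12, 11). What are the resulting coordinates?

Matrix multiplication:
[[-0.7071, 0.7071], [-0.7071, -0.7071]] × [12, 11]ᵀ
= [(-0.7071)(12) + (0.7071)(11), (-0.7071)(12) + (-0.7071)(11)]ᵀ
= [-0.7071, -16.2633]ᵀ
Result: (-0.7071, -16.2633)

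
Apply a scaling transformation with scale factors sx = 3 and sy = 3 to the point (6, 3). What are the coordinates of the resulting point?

Scaling matrix:
[[3, 0], [0, 3]]
Result: (6 × 3, 3 × 3) = (18, 9)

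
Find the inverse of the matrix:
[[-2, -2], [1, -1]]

For [[a,b],[c,d]], inverse = (1/det)·[[d,-b],[-c,a]]
det = (-2)(-1) - (-2)(1) = 2 - -2 = 4
Inverse = (1/4)·[[-1, 2], [-1, -2]]
= [[-1/4, 1/2], [-1/4, -1/2]]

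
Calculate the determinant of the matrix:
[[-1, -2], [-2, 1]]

For a 2×2 matrix [[a, b], [c, d]], det = ad - bc
det = (-1)(1) - (-2)(-2) = -1 - 4 = -5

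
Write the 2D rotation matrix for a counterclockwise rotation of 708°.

Rotation matrix formula: [[cos θ, -sin θ], [sin θ, cos θ]]
For θ = 708°:
cos(708°) = 0.9781
sin(708°) = -0.2079
Result: [[0.9781, 0.2079], [-0.2079, 0.9781]]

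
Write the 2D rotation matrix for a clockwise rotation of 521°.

Rotation matrix formula: [[cos θ, -sin θ], [sin θ, cos θ]]
A clockwise rotation by 521° is equivalent to a counterclockwise rotation by -521°.
For θ = -521°:
cos(-521°) = -0.9455
sin(-521°) = -0.3256
Result: [[-0.9455, 0.3256], [-0.3256, -0.9455]]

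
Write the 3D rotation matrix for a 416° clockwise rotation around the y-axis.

Rotation matrix for clockwise 416° around y-axis:
A clockwise rotation by 416° is a counterclockwise rotation by -416°.
cos(-416°) = 0.5592, sin(-416°) = -0.8290
Result: [[0.5592, 0, -0.8290], [0, 1, 0], [0.8290, 0, 0.5592]]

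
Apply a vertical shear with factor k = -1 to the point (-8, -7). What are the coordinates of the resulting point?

Shear matrix for vertical shear with factor k = -1:
[[1, 0], [-1, 1]]
Result: (-8, -7) → (-8, 1)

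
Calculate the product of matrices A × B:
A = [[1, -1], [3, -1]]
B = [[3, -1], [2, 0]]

Matrix multiplication:
C[0][0] = 1×3 + -1×2 = 1
C[0][1] = 1×-1 + -1×0 = -1
C[1][0] = 3×3 + -1×2 = 7
C[1][1] = 3×-1 + -1×0 = -3
Result: [[1, -1], [7, -3]]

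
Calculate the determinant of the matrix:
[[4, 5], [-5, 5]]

For a 2×2 matrix [[a, b], [c, d]], det = ad - bc
det = (4)(5) - (5)(-5) = 20 - -25 = 45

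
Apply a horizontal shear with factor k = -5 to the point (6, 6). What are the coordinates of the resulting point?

Shear matrix for horizontal shear with factor k = -5:
[[1, -5], [0, 1]]
Result: (6, 6) → (-24, 6)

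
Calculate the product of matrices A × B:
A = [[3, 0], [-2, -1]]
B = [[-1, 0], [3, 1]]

Matrix multiplication:
C[0][0] = 3×-1 + 0×3 = -3
C[0][1] = 3×0 + 0×1 = 0
C[1][0] = -2×-1 + -1×3 = -1
C[1][1] = -2×0 + -1×1 = -1
Result: [[-3, 0], [-1, -1]]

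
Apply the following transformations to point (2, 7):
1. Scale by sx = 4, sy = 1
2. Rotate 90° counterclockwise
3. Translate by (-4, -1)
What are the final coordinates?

Step 1: Scale → (8, 7)
Step 2: Rotate 90° → (-7, 8)
Step 3: Translate → (-11, 7)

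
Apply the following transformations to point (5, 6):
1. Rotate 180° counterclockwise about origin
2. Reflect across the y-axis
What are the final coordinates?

Step 1: Rotate 180° → (-5, -6)
Step 2: Reflect across y-axis → (5, -6)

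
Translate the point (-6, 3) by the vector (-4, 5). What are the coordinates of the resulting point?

Translation by (-4, 5) (homogeneous matrix [[1, 0, -4], [0, 1, 5], [0, 0, 1]]):
x' = -6 + -4 = -10
y' = 3 + 5 = 8
Result: (-10, 8)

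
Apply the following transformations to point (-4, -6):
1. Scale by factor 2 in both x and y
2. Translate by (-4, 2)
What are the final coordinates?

Step 1: Scale (-4, -6) by 2 → (-8, -12)
Step 2: Translate by (-4, 2) → (-12, -10)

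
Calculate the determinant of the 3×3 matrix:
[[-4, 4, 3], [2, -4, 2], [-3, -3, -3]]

Expansion along first row:
det = -4·det([[-4,2],[-3,-3]]) - 4·det([[2,2],[-3,-3]]) + 3·det([[2,-4],[-3,-3]])
    = -4·(-4·-3 - 2·-3) - 4·(2·-3 - 2·-3) + 3·(2·-3 - -4·-3)
    = -4·18 - 4·0 + 3·-18
    = -72 + 0 + -54 = -126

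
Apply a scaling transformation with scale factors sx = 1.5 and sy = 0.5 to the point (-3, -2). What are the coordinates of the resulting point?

Scaling matrix:
[[1.50, 0], [0, 0.50]]
Result: (-3 × 1.5, -2 × 0.5) = (-4.5, -1)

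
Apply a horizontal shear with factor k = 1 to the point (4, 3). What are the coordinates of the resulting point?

Shear matrix for horizontal shear with factor k = 1:
[[1, 1], [0, 1]]
Result: (4, 3) → (7, 3)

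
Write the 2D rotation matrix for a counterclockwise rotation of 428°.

Rotation matrix formula: [[cos θ, -sin θ], [sin θ, cos θ]]
For θ = 428°:
cos(428°) = 0.3746
sin(428°) = 0.9272
Result: [[0.3746, -0.9272], [0.9272, 0.3746]]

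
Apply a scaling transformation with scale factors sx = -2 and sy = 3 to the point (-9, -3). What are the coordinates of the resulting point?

Scaling matrix:
[[-2, 0], [0, 3]]
Result: (-9 × -2, -3 × 3) = (18, -9)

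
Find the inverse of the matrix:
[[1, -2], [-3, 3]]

For [[a,b],[c,d]], inverse = (1/det)·[[d,-b],[-c,a]]
det = (1)(3) - (-2)(-3) = 3 - 6 = -3
Inverse = (1/-3)·[[3, 2], [3, 1]]
= [[-1, -2/3], [-1, -1/3]]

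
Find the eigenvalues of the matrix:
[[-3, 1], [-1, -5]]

Characteristic equation: det(A - λI) = 0
λ² - (trace)λ + (det) = 0
trace = -3 + -5 = -8, det = (-3)(-5) - (1)(-1) = 16
λ² - (-8)λ + (16) = 0
λ = (-8 ± √((-8)² - 4·(16))) / 2 = (-8 ± √0) / 2
Solving: λ = -4, -4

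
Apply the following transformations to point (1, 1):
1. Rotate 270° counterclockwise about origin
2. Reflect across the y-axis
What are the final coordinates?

Step 1: Rotate 270° → (1, -1)
Step 2: Reflect across y-axis → (-1, -1)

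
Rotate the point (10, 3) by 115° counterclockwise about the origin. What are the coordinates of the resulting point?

Rotation matrix for 115°: [[cos 115°, -sin 115°], [sin 115°, cos 115°]] ≈ [[-0.422618, -0.906308], [0.906308, -0.422618]]
[[-0.422618, -0.906308], [0.906308, -0.422618]] × [10, 3]ᵀ ≈ [-6.9451, 7.7952]ᵀ
Result: (-6.9451, 7.7952)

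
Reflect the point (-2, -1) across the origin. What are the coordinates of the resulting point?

Reflection across origin: (-2, -1) → (2, 1)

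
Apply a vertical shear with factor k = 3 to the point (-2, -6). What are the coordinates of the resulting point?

Shear matrix for vertical shear with factor k = 3:
[[1, 0], [3, 1]]
Result: (-2, -6) → (-2, -12)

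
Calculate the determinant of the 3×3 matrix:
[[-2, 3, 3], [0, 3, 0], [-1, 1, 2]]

Expansion along first row:
det = -2·det([[3,0],[1,2]]) - 3·det([[0,0],[-1,2]]) + 3·det([[0,3],[-1,1]])
    = -2·(3·2 - 0·1) - 3·(0·2 - 0·-1) + 3·(0·1 - 3·-1)
    = -2·6 - 3·0 + 3·3
    = -12 + 0 + 9 = -3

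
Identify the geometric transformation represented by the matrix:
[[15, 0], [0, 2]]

This matrix represents: non-uniform scaling by sx = 15, sy = 2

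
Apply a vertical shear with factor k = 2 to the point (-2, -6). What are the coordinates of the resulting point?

Shear matrix for vertical shear with factor k = 2:
[[1, 0], [2, 1]]
Result: (-2, -6) → (-2, -10)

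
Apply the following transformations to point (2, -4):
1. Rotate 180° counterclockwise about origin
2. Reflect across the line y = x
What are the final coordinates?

Step 1: Rotate 180° → (-2, 4)
Step 2: Reflect across line y = x → (4, -2)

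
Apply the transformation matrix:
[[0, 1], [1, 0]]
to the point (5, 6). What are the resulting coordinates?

Matrix multiplication:
[[0, 1], [1, 0]] × [5, 6]ᵀ
= [(0)(5) + (1)(6), (1)(5) + (0)(6)]ᵀ
= [6, 5]ᵀ
Result: (6, 5)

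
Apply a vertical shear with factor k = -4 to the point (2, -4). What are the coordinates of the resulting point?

Shear matrix for vertical shear with factor k = -4:
[[1, 0], [-4, 1]]
Result: (2, -4) → (2, -12)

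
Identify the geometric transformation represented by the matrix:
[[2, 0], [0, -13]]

This matrix represents: non-uniform scaling by sx = 2, sy = -13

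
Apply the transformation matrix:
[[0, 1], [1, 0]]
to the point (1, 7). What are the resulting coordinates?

Matrix multiplication:
[[0, 1], [1, 0]] × [1, 7]ᵀ
= [(0)(1) + (1)(7), (1)(1) + (0)(7)]ᵀ
= [7, 1]ᵀ
Result: (7, 1)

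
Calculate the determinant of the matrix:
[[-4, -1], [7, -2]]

For a 2×2 matrix [[a, b], [c, d]], det = ad - bc
det = (-4)(-2) - (-1)(7) = 8 - -7 = 15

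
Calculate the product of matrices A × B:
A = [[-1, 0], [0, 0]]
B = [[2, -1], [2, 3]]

Matrix multiplication:
C[0][0] = -1×2 + 0×2 = -2
C[0][1] = -1×-1 + 0×3 = 1
C[1][0] = 0×2 + 0×2 = 0
C[1][1] = 0×-1 + 0×3 = 0
Result: [[-2, 1], [0, 0]]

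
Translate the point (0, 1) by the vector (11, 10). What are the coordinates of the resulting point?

Translation by (11, 10) (homogeneous matrix [[1, 0, 11], [0, 1, 10], [0, 0, 1]]):
x' = 0 + 11 = 11
y' = 1 + 10 = 11
Result: (11, 11)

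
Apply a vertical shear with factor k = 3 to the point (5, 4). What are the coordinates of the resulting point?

Shear matrix for vertical shear with factor k = 3:
[[1, 0], [3, 1]]
Result: (5, 4) → (5, 19)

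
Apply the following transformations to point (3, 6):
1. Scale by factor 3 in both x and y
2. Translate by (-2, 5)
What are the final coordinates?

Step 1: Scale (3, 6) by 3 → (9, 18)
Step 2: Translate by (-2, 5) → (7, 23)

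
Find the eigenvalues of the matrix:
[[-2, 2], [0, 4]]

Characteristic equation: det(A - λI) = 0
λ² - (trace)λ + (det) = 0
trace = -2 + 4 = 2, det = (-2)(4) - (2)(0) = -8
λ² - (2)λ + (-8) = 0
λ = (2 ± √((2)² - 4·(-8))) / 2 = (2 ± √36) / 2
Solving: λ = -2, 4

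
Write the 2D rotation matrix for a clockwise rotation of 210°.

Rotation matrix formula: [[cos θ, -sin θ], [sin θ, cos θ]]
A clockwise rotation by 210° is equivalent to a counterclockwise rotation by -210°.
For θ = -210°:
cos(-210°) = -√3/2
sin(-210°) = 1/2
Result: [[-√3/2, -1/2], [1/2, -√3/2]]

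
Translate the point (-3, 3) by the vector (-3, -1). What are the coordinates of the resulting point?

Translation by (-3, -1) (homogeneous matrix [[1, 0, -3], [0, 1, -1], [0, 0, 1]]):
x' = -3 + -3 = -6
y' = 3 + -1 = 2
Result: (-6, 2)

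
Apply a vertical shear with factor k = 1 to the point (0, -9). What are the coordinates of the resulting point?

Shear matrix for vertical shear with factor k = 1:
[[1, 0], [1, 1]]
Result: (0, -9) → (0, -9)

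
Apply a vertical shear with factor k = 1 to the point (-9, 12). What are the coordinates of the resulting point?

Shear matrix for vertical shear with factor k = 1:
[[1, 0], [1, 1]]
Result: (-9, 12) → (-9, 3)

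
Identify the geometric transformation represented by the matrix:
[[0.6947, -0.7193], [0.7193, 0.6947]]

This matrix represents: rotation by 46° counterclockwise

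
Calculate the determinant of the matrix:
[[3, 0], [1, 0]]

For a 2×2 matrix [[a, b], [c, d]], det = ad - bc
det = (3)(0) - (0)(1) = 0 - 0 = 0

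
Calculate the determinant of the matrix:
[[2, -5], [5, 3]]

For a 2×2 matrix [[a, b], [c, d]], det = ad - bc
det = (2)(3) - (-5)(5) = 6 - -25 = 31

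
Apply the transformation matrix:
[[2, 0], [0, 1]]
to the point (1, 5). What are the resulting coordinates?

Matrix multiplication:
[[2, 0], [0, 1]] × [1, 5]ᵀ
= [(2)(1) + (0)(5), (0)(1) + (1)(5)]ᵀ
= [2, 5]ᵀ
Result: (2, 5)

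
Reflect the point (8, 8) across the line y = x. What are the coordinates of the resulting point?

Reflection across line y = x: (8, 8) → (8, 8)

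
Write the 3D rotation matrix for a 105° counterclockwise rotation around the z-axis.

Rotation matrix for counterclockwise 105° around z-axis:
cos(105°) = -0.2588, sin(105°) = 0.9659
Result: [[-0.2588, -0.9659, 0], [0.9659, -0.2588, 0], [0, 0, 1]]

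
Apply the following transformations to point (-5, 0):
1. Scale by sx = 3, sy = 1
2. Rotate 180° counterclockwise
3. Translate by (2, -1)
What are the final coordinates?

Step 1: Scale → (-15, 0)
Step 2: Rotate 180° → (15, 0)
Step 3: Translate → (17, -1)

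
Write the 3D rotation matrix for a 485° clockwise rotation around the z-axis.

Rotation matrix for clockwise 485° around z-axis:
A clockwise rotation by 485° is a counterclockwise rotation by -485°.
cos(-485°) = -0.5736, sin(-485°) = -0.8192
Result: [[-0.5736, 0.8192, 0], [-0.8192, -0.5736, 0], [0, 0, 1]]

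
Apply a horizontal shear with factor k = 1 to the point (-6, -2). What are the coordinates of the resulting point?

Shear matrix for horizontal shear with factor k = 1:
[[1, 1], [0, 1]]
Result: (-6, -2) → (-8, -2)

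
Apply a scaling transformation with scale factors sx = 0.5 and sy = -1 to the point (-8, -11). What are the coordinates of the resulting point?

Scaling matrix:
[[0.50, 0], [0, -1]]
Result: (-8 × 0.5, -11 × -1) = (-4, 11)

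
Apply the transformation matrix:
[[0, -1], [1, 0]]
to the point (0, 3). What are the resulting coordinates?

Matrix multiplication:
[[0, -1], [1, 0]] × [0, 3]ᵀ
= [(0)(0) + (-1)(3), (1)(0) + (0)(3)]ᵀ
= [-3, 0]ᵀ
Result: (-3, 0)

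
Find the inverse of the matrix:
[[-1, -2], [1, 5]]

For [[a,b],[c,d]], inverse = (1/det)·[[d,-b],[-c,a]]
det = (-1)(5) - (-2)(1) = -5 - -2 = -3
Inverse = (1/-3)·[[5, 2], [-1, -1]]
= [[-5/3, -2/3], [1/3, 1/3]]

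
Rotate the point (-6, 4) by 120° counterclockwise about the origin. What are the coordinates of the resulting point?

Rotation matrix for 120°: [[cos 120°, -sin 120°], [sin 120°, cos 120°]] ≈ [[-0.500000, -0.866025], [0.866025, -0.500000]]
[[-0.500000, -0.866025], [0.866025, -0.500000]] × [-6, 4]ᵀ ≈ [-0.4641, -7.1962]ᵀ
Result: (-0.4641, -7.1962)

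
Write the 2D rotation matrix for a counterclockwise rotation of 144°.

Rotation matrix formula: [[cos θ, -sin θ], [sin θ, cos θ]]
For θ = 144°:
cos(144°) = -0.8090
sin(144°) = 0.5878
Result: [[-0.8090, -0.5878], [0.5878, -0.8090]]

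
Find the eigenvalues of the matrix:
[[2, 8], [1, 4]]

Characteristic equation: det(A - λI) = 0
λ² - (trace)λ + (det) = 0
trace = 2 + 4 = 6, det = (2)(4) - (8)(1) = 0
λ² - (6)λ + (0) = 0
λ = (6 ± √((6)² - 4·(0))) / 2 = (6 ± √36) / 2
Solving: λ = 0, 6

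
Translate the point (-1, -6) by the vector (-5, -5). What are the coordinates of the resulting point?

Translation by (-5, -5) (homogeneous matrix [[1, 0, -5], [0, 1, -5], [0, 0, 1]]):
x' = -1 + -5 = -6
y' = -6 + -5 = -11
Result: (-6, -11)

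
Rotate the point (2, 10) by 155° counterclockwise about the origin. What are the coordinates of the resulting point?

Rotation matrix for 155°: [[cos 155°, -sin 155°], [sin 155°, cos 155°]] ≈ [[-0.906308, -0.422618], [0.422618, -0.906308]]
[[-0.906308, -0.422618], [0.422618, -0.906308]] × [2, 10]ᵀ ≈ [-6.0388, -8.2178]ᵀ
Result: (-6.0388, -8.2178)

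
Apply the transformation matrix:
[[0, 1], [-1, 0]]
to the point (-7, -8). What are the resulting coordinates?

Matrix multiplication:
[[0, 1], [-1, 0]] × [-7, -8]ᵀ
= [(0)(-7) + (1)(-8), (-1)(-7) + (0)(-8)]ᵀ
= [-8, 7]ᵀ
Result: (-8, 7)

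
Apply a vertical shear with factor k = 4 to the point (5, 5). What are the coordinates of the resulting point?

Shear matrix for vertical shear with factor k = 4:
[[1, 0], [4, 1]]
Result: (5, 5) → (5, 25)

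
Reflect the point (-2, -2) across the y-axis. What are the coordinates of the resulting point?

Reflection across y-axis: (-2, -2) → (2, -2)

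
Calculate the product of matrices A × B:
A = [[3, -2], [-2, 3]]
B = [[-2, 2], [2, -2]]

Matrix multiplication:
C[0][0] = 3×-2 + -2×2 = -10
C[0][1] = 3×2 + -2×-2 = 10
C[1][0] = -2×-2 + 3×2 = 10
C[1][1] = -2×2 + 3×-2 = -10
Result: [[-10, 10], [10, -10]]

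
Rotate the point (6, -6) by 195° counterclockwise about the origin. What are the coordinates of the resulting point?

Rotation matrix for 195°: [[cos 195°, -sin 195°], [sin 195°, cos 195°]] ≈ [[-0.965926, 0.258819], [-0.258819, -0.965926]]
[[-0.965926, 0.258819], [-0.258819, -0.965926]] × [6, -6]ᵀ ≈ [-7.3485, 4.2426]ᵀ
Result: (-7.3485, 4.2426)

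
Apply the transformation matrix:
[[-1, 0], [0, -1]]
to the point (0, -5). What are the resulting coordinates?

Matrix multiplication:
[[-1, 0], [0, -1]] × [0, -5]ᵀ
= [(-1)(0) + (0)(-5), (0)(0) + (-1)(-5)]ᵀ
= [0, 5]ᵀ
Result: (0, 5)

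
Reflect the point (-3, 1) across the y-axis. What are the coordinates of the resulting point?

Reflection across y-axis: (-3, 1) → (3, 1)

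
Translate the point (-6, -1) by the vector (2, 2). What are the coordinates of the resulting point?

Translation by (2, 2) (homogeneous matrix [[1, 0, 2], [0, 1, 2], [0, 0, 1]]):
x' = -6 + 2 = -4
y' = -1 + 2 = 1
Result: (-4, 1)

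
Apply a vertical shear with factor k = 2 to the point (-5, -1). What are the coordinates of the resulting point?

Shear matrix for vertical shear with factor k = 2:
[[1, 0], [2, 1]]
Result: (-5, -1) → (-5, -11)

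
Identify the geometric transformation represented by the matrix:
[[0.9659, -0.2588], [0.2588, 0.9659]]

This matrix represents: rotation by 15° counterclockwise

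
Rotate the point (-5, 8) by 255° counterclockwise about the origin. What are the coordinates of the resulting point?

Rotation matrix for 255°: [[cos 255°, -sin 255°], [sin 255°, cos 255°]] ≈ [[-0.258819, 0.965926], [-0.965926, -0.258819]]
[[-0.258819, 0.965926], [-0.965926, -0.258819]] × [-5, 8]ᵀ ≈ [9.0215, 2.7591]ᵀ
Result: (9.0215, 2.7591)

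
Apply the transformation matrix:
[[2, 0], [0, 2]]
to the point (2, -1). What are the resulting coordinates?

Matrix multiplication:
[[2, 0], [0, 2]] × [2, -1]ᵀ
= [(2)(2) + (0)(-1), (0)(2) + (2)(-1)]ᵀ
= [4, -2]ᵀ
Result: (4, -2)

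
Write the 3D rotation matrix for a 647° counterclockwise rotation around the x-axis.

Rotation matrix for counterclockwise 647° around x-axis:
cos(647°) = 0.2924, sin(647°) = -0.9563
Result: [[1, 0, 0], [0, 0.2924, 0.9563], [0, -0.9563, 0.2924]]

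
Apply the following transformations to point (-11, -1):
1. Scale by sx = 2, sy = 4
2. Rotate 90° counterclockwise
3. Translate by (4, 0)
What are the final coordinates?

Step 1: Scale → (-22, -4)
Step 2: Rotate 90° → (4, -22)
Step 3: Translate → (8, -22)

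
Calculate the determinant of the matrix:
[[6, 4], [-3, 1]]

For a 2×2 matrix [[a, b], [c, d]], det = ad - bc
det = (6)(1) - (4)(-3) = 6 - -12 = 18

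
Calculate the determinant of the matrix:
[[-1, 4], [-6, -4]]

For a 2×2 matrix [[a, b], [c, d]], det = ad - bc
det = (-1)(-4) - (4)(-6) = 4 - -24 = 28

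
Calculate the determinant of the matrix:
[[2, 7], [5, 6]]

For a 2×2 matrix [[a, b], [c, d]], det = ad - bc
det = (2)(6) - (7)(5) = 12 - 35 = -23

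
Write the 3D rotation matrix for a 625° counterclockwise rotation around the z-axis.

Rotation matrix for counterclockwise 625° around z-axis:
cos(625°) = -0.0872, sin(625°) = -0.9962
Result: [[-0.0872, 0.9962, 0], [-0.9962, -0.0872, 0], [0, 0, 1]]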